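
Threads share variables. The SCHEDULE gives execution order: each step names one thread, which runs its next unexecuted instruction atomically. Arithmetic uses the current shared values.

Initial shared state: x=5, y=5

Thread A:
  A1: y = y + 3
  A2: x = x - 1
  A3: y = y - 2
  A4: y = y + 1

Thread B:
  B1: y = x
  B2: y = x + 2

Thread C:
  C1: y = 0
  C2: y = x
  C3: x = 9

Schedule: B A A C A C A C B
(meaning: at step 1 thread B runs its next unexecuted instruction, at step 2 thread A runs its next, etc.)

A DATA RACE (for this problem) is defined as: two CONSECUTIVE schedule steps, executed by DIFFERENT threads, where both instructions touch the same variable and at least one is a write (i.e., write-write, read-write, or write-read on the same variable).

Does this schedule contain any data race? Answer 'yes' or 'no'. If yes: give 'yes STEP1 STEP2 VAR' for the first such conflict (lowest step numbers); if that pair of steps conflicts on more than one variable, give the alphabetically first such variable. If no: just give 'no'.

Answer: yes 1 2 y

Derivation:
Steps 1,2: B(y = x) vs A(y = y + 3). RACE on y (W-W).
Steps 2,3: same thread (A). No race.
Steps 3,4: A(r=x,w=x) vs C(r=-,w=y). No conflict.
Steps 4,5: C(y = 0) vs A(y = y - 2). RACE on y (W-W).
Steps 5,6: A(y = y - 2) vs C(y = x). RACE on y (W-W).
Steps 6,7: C(y = x) vs A(y = y + 1). RACE on y (W-W).
Steps 7,8: A(r=y,w=y) vs C(r=-,w=x). No conflict.
Steps 8,9: C(x = 9) vs B(y = x + 2). RACE on x (W-R).
First conflict at steps 1,2.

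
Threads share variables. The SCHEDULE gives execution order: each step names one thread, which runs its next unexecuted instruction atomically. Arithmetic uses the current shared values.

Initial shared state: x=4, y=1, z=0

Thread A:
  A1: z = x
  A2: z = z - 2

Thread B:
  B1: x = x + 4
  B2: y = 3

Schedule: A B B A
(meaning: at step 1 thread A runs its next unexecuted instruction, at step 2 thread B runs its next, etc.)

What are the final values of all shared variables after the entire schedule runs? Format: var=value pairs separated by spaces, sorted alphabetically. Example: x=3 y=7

Answer: x=8 y=3 z=2

Derivation:
Step 1: thread A executes A1 (z = x). Shared: x=4 y=1 z=4. PCs: A@1 B@0
Step 2: thread B executes B1 (x = x + 4). Shared: x=8 y=1 z=4. PCs: A@1 B@1
Step 3: thread B executes B2 (y = 3). Shared: x=8 y=3 z=4. PCs: A@1 B@2
Step 4: thread A executes A2 (z = z - 2). Shared: x=8 y=3 z=2. PCs: A@2 B@2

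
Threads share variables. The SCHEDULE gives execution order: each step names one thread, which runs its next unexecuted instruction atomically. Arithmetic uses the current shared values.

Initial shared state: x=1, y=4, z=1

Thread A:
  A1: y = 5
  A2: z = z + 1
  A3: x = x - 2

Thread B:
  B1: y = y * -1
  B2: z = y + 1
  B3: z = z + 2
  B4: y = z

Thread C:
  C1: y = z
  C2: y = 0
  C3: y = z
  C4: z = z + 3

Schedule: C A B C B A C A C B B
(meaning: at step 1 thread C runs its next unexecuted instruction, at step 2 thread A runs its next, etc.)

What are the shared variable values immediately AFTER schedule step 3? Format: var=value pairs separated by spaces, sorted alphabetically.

Step 1: thread C executes C1 (y = z). Shared: x=1 y=1 z=1. PCs: A@0 B@0 C@1
Step 2: thread A executes A1 (y = 5). Shared: x=1 y=5 z=1. PCs: A@1 B@0 C@1
Step 3: thread B executes B1 (y = y * -1). Shared: x=1 y=-5 z=1. PCs: A@1 B@1 C@1

Answer: x=1 y=-5 z=1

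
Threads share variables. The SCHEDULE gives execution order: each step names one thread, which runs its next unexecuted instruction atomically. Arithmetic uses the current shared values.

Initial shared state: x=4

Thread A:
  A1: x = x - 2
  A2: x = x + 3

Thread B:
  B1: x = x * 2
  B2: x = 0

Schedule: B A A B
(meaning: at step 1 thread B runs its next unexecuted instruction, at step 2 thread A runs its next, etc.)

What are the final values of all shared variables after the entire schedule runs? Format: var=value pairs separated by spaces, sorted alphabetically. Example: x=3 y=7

Answer: x=0

Derivation:
Step 1: thread B executes B1 (x = x * 2). Shared: x=8. PCs: A@0 B@1
Step 2: thread A executes A1 (x = x - 2). Shared: x=6. PCs: A@1 B@1
Step 3: thread A executes A2 (x = x + 3). Shared: x=9. PCs: A@2 B@1
Step 4: thread B executes B2 (x = 0). Shared: x=0. PCs: A@2 B@2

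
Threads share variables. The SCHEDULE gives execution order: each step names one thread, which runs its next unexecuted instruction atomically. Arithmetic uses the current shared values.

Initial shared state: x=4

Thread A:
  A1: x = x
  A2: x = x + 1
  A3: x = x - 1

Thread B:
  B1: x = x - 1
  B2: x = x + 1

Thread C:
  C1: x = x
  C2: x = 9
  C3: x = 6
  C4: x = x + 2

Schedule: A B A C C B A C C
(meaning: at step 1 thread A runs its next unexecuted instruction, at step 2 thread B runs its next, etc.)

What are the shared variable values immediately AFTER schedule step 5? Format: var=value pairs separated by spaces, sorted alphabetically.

Step 1: thread A executes A1 (x = x). Shared: x=4. PCs: A@1 B@0 C@0
Step 2: thread B executes B1 (x = x - 1). Shared: x=3. PCs: A@1 B@1 C@0
Step 3: thread A executes A2 (x = x + 1). Shared: x=4. PCs: A@2 B@1 C@0
Step 4: thread C executes C1 (x = x). Shared: x=4. PCs: A@2 B@1 C@1
Step 5: thread C executes C2 (x = 9). Shared: x=9. PCs: A@2 B@1 C@2

Answer: x=9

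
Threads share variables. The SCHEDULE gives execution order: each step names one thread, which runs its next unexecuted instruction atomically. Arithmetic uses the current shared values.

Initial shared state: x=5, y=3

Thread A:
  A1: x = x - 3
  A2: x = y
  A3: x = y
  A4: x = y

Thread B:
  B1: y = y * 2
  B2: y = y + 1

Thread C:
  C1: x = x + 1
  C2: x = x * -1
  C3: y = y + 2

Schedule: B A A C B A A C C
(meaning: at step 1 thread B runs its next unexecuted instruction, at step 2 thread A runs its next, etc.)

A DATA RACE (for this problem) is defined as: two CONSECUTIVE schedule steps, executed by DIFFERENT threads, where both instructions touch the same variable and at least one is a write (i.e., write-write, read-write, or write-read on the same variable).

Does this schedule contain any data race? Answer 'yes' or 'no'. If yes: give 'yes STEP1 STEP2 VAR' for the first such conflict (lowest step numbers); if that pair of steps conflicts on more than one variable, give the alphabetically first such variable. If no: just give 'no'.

Steps 1,2: B(r=y,w=y) vs A(r=x,w=x). No conflict.
Steps 2,3: same thread (A). No race.
Steps 3,4: A(x = y) vs C(x = x + 1). RACE on x (W-W).
Steps 4,5: C(r=x,w=x) vs B(r=y,w=y). No conflict.
Steps 5,6: B(y = y + 1) vs A(x = y). RACE on y (W-R).
Steps 6,7: same thread (A). No race.
Steps 7,8: A(x = y) vs C(x = x * -1). RACE on x (W-W).
Steps 8,9: same thread (C). No race.
First conflict at steps 3,4.

Answer: yes 3 4 x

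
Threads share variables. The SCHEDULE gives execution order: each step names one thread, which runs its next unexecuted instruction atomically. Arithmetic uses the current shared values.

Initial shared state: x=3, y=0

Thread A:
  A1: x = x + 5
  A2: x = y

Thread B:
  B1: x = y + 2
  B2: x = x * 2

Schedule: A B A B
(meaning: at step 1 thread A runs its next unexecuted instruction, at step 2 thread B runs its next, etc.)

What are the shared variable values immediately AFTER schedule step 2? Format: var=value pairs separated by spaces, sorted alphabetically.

Answer: x=2 y=0

Derivation:
Step 1: thread A executes A1 (x = x + 5). Shared: x=8 y=0. PCs: A@1 B@0
Step 2: thread B executes B1 (x = y + 2). Shared: x=2 y=0. PCs: A@1 B@1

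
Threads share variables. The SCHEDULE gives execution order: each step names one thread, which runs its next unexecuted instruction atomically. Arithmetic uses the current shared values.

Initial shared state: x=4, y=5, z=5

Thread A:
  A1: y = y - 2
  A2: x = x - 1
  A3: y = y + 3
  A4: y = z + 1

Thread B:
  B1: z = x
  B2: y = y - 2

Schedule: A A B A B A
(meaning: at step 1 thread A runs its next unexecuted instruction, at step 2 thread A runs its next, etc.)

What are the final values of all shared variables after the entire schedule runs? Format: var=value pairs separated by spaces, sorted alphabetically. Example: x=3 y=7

Step 1: thread A executes A1 (y = y - 2). Shared: x=4 y=3 z=5. PCs: A@1 B@0
Step 2: thread A executes A2 (x = x - 1). Shared: x=3 y=3 z=5. PCs: A@2 B@0
Step 3: thread B executes B1 (z = x). Shared: x=3 y=3 z=3. PCs: A@2 B@1
Step 4: thread A executes A3 (y = y + 3). Shared: x=3 y=6 z=3. PCs: A@3 B@1
Step 5: thread B executes B2 (y = y - 2). Shared: x=3 y=4 z=3. PCs: A@3 B@2
Step 6: thread A executes A4 (y = z + 1). Shared: x=3 y=4 z=3. PCs: A@4 B@2

Answer: x=3 y=4 z=3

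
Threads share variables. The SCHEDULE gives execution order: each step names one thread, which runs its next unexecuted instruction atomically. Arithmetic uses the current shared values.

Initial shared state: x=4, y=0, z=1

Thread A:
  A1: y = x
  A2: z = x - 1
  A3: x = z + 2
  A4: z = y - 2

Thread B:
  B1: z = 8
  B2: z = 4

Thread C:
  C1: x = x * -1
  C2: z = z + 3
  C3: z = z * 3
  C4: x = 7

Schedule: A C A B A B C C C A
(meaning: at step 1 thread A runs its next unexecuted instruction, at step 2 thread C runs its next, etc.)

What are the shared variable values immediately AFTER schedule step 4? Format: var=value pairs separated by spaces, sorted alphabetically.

Answer: x=-4 y=4 z=8

Derivation:
Step 1: thread A executes A1 (y = x). Shared: x=4 y=4 z=1. PCs: A@1 B@0 C@0
Step 2: thread C executes C1 (x = x * -1). Shared: x=-4 y=4 z=1. PCs: A@1 B@0 C@1
Step 3: thread A executes A2 (z = x - 1). Shared: x=-4 y=4 z=-5. PCs: A@2 B@0 C@1
Step 4: thread B executes B1 (z = 8). Shared: x=-4 y=4 z=8. PCs: A@2 B@1 C@1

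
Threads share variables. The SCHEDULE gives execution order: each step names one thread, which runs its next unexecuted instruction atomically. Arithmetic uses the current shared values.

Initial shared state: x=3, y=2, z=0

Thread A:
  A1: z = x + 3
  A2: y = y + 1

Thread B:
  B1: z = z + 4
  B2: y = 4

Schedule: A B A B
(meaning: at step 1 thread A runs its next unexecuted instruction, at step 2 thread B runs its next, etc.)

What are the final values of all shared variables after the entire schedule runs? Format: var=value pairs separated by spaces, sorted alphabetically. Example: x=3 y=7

Step 1: thread A executes A1 (z = x + 3). Shared: x=3 y=2 z=6. PCs: A@1 B@0
Step 2: thread B executes B1 (z = z + 4). Shared: x=3 y=2 z=10. PCs: A@1 B@1
Step 3: thread A executes A2 (y = y + 1). Shared: x=3 y=3 z=10. PCs: A@2 B@1
Step 4: thread B executes B2 (y = 4). Shared: x=3 y=4 z=10. PCs: A@2 B@2

Answer: x=3 y=4 z=10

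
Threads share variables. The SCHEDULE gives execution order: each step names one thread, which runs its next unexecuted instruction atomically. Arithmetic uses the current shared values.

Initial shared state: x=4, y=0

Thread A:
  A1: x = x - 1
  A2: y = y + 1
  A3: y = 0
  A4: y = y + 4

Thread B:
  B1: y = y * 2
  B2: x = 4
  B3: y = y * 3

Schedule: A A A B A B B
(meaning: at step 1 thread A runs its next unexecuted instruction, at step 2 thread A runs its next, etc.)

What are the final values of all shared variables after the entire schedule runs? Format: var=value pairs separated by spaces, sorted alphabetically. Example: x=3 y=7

Step 1: thread A executes A1 (x = x - 1). Shared: x=3 y=0. PCs: A@1 B@0
Step 2: thread A executes A2 (y = y + 1). Shared: x=3 y=1. PCs: A@2 B@0
Step 3: thread A executes A3 (y = 0). Shared: x=3 y=0. PCs: A@3 B@0
Step 4: thread B executes B1 (y = y * 2). Shared: x=3 y=0. PCs: A@3 B@1
Step 5: thread A executes A4 (y = y + 4). Shared: x=3 y=4. PCs: A@4 B@1
Step 6: thread B executes B2 (x = 4). Shared: x=4 y=4. PCs: A@4 B@2
Step 7: thread B executes B3 (y = y * 3). Shared: x=4 y=12. PCs: A@4 B@3

Answer: x=4 y=12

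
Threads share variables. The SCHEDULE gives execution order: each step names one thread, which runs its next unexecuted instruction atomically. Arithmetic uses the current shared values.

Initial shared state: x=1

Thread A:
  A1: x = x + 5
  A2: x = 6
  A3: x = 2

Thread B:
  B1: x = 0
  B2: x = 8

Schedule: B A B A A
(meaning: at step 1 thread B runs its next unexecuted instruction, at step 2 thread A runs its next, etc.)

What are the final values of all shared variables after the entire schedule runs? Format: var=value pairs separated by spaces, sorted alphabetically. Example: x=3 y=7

Step 1: thread B executes B1 (x = 0). Shared: x=0. PCs: A@0 B@1
Step 2: thread A executes A1 (x = x + 5). Shared: x=5. PCs: A@1 B@1
Step 3: thread B executes B2 (x = 8). Shared: x=8. PCs: A@1 B@2
Step 4: thread A executes A2 (x = 6). Shared: x=6. PCs: A@2 B@2
Step 5: thread A executes A3 (x = 2). Shared: x=2. PCs: A@3 B@2

Answer: x=2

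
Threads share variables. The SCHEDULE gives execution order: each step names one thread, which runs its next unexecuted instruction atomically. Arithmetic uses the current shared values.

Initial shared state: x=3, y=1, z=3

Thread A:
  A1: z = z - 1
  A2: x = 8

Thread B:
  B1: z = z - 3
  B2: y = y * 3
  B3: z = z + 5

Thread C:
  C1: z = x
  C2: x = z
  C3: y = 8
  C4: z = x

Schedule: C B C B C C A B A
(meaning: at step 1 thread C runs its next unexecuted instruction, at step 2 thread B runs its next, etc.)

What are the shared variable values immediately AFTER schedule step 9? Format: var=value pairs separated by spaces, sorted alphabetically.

Step 1: thread C executes C1 (z = x). Shared: x=3 y=1 z=3. PCs: A@0 B@0 C@1
Step 2: thread B executes B1 (z = z - 3). Shared: x=3 y=1 z=0. PCs: A@0 B@1 C@1
Step 3: thread C executes C2 (x = z). Shared: x=0 y=1 z=0. PCs: A@0 B@1 C@2
Step 4: thread B executes B2 (y = y * 3). Shared: x=0 y=3 z=0. PCs: A@0 B@2 C@2
Step 5: thread C executes C3 (y = 8). Shared: x=0 y=8 z=0. PCs: A@0 B@2 C@3
Step 6: thread C executes C4 (z = x). Shared: x=0 y=8 z=0. PCs: A@0 B@2 C@4
Step 7: thread A executes A1 (z = z - 1). Shared: x=0 y=8 z=-1. PCs: A@1 B@2 C@4
Step 8: thread B executes B3 (z = z + 5). Shared: x=0 y=8 z=4. PCs: A@1 B@3 C@4
Step 9: thread A executes A2 (x = 8). Shared: x=8 y=8 z=4. PCs: A@2 B@3 C@4

Answer: x=8 y=8 z=4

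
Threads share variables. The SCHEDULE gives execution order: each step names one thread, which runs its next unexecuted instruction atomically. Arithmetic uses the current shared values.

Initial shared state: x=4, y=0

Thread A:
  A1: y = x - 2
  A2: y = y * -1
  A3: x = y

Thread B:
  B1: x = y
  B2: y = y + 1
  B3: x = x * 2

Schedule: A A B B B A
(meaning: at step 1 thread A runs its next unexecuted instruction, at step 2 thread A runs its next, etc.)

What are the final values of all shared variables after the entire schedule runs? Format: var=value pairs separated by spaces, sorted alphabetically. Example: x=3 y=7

Answer: x=-1 y=-1

Derivation:
Step 1: thread A executes A1 (y = x - 2). Shared: x=4 y=2. PCs: A@1 B@0
Step 2: thread A executes A2 (y = y * -1). Shared: x=4 y=-2. PCs: A@2 B@0
Step 3: thread B executes B1 (x = y). Shared: x=-2 y=-2. PCs: A@2 B@1
Step 4: thread B executes B2 (y = y + 1). Shared: x=-2 y=-1. PCs: A@2 B@2
Step 5: thread B executes B3 (x = x * 2). Shared: x=-4 y=-1. PCs: A@2 B@3
Step 6: thread A executes A3 (x = y). Shared: x=-1 y=-1. PCs: A@3 B@3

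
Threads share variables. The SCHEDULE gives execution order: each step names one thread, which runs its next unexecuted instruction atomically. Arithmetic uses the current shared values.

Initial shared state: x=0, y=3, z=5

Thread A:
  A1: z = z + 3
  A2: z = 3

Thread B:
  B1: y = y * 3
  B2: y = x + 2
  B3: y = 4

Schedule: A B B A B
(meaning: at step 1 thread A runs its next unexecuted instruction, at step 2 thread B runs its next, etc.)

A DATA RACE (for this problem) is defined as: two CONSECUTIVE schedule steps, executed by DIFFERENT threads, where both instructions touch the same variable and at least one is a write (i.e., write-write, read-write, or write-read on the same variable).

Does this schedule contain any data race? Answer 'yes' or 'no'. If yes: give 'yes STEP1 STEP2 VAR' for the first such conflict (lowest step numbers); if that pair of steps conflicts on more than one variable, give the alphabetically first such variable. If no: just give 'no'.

Answer: no

Derivation:
Steps 1,2: A(r=z,w=z) vs B(r=y,w=y). No conflict.
Steps 2,3: same thread (B). No race.
Steps 3,4: B(r=x,w=y) vs A(r=-,w=z). No conflict.
Steps 4,5: A(r=-,w=z) vs B(r=-,w=y). No conflict.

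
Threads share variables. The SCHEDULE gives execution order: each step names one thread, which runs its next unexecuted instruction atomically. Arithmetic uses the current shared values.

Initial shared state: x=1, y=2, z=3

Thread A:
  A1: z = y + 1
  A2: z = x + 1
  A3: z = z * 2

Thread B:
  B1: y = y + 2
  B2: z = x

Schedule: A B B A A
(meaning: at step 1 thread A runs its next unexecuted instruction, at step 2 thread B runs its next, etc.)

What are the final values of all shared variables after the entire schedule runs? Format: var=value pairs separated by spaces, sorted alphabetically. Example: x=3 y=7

Answer: x=1 y=4 z=4

Derivation:
Step 1: thread A executes A1 (z = y + 1). Shared: x=1 y=2 z=3. PCs: A@1 B@0
Step 2: thread B executes B1 (y = y + 2). Shared: x=1 y=4 z=3. PCs: A@1 B@1
Step 3: thread B executes B2 (z = x). Shared: x=1 y=4 z=1. PCs: A@1 B@2
Step 4: thread A executes A2 (z = x + 1). Shared: x=1 y=4 z=2. PCs: A@2 B@2
Step 5: thread A executes A3 (z = z * 2). Shared: x=1 y=4 z=4. PCs: A@3 B@2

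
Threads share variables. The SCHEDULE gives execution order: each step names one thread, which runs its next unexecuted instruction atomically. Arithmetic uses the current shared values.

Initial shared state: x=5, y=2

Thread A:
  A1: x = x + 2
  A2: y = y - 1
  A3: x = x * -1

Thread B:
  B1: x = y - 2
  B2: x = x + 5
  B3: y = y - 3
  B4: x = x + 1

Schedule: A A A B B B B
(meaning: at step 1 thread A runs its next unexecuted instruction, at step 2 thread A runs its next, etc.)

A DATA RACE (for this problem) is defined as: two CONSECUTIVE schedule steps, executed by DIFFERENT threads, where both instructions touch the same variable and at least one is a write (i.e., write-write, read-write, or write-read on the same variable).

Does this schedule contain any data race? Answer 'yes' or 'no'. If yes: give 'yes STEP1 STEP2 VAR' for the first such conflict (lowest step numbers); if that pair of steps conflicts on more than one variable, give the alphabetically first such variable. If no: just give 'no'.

Answer: yes 3 4 x

Derivation:
Steps 1,2: same thread (A). No race.
Steps 2,3: same thread (A). No race.
Steps 3,4: A(x = x * -1) vs B(x = y - 2). RACE on x (W-W).
Steps 4,5: same thread (B). No race.
Steps 5,6: same thread (B). No race.
Steps 6,7: same thread (B). No race.
First conflict at steps 3,4.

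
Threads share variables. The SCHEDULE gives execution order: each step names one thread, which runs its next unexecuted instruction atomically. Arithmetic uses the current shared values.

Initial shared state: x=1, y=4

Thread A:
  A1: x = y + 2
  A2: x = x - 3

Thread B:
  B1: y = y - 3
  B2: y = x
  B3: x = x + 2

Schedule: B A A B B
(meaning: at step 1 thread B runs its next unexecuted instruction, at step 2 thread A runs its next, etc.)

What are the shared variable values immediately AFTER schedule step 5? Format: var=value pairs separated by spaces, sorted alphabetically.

Step 1: thread B executes B1 (y = y - 3). Shared: x=1 y=1. PCs: A@0 B@1
Step 2: thread A executes A1 (x = y + 2). Shared: x=3 y=1. PCs: A@1 B@1
Step 3: thread A executes A2 (x = x - 3). Shared: x=0 y=1. PCs: A@2 B@1
Step 4: thread B executes B2 (y = x). Shared: x=0 y=0. PCs: A@2 B@2
Step 5: thread B executes B3 (x = x + 2). Shared: x=2 y=0. PCs: A@2 B@3

Answer: x=2 y=0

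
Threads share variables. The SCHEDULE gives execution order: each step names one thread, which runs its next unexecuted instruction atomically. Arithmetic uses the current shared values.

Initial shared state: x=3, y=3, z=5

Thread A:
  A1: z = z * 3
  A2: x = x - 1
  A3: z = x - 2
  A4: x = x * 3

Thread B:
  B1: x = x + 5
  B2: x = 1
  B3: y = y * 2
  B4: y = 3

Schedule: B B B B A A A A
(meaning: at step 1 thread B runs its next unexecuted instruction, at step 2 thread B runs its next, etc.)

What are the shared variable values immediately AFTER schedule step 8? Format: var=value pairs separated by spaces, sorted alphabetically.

Step 1: thread B executes B1 (x = x + 5). Shared: x=8 y=3 z=5. PCs: A@0 B@1
Step 2: thread B executes B2 (x = 1). Shared: x=1 y=3 z=5. PCs: A@0 B@2
Step 3: thread B executes B3 (y = y * 2). Shared: x=1 y=6 z=5. PCs: A@0 B@3
Step 4: thread B executes B4 (y = 3). Shared: x=1 y=3 z=5. PCs: A@0 B@4
Step 5: thread A executes A1 (z = z * 3). Shared: x=1 y=3 z=15. PCs: A@1 B@4
Step 6: thread A executes A2 (x = x - 1). Shared: x=0 y=3 z=15. PCs: A@2 B@4
Step 7: thread A executes A3 (z = x - 2). Shared: x=0 y=3 z=-2. PCs: A@3 B@4
Step 8: thread A executes A4 (x = x * 3). Shared: x=0 y=3 z=-2. PCs: A@4 B@4

Answer: x=0 y=3 z=-2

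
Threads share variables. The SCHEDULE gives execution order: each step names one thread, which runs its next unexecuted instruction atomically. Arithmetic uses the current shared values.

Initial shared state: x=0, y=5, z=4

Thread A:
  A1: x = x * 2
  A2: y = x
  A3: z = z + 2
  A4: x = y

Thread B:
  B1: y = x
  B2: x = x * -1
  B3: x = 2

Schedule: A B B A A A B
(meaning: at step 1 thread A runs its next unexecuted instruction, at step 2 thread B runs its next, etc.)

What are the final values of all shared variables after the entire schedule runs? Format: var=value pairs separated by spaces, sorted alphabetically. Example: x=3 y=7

Answer: x=2 y=0 z=6

Derivation:
Step 1: thread A executes A1 (x = x * 2). Shared: x=0 y=5 z=4. PCs: A@1 B@0
Step 2: thread B executes B1 (y = x). Shared: x=0 y=0 z=4. PCs: A@1 B@1
Step 3: thread B executes B2 (x = x * -1). Shared: x=0 y=0 z=4. PCs: A@1 B@2
Step 4: thread A executes A2 (y = x). Shared: x=0 y=0 z=4. PCs: A@2 B@2
Step 5: thread A executes A3 (z = z + 2). Shared: x=0 y=0 z=6. PCs: A@3 B@2
Step 6: thread A executes A4 (x = y). Shared: x=0 y=0 z=6. PCs: A@4 B@2
Step 7: thread B executes B3 (x = 2). Shared: x=2 y=0 z=6. PCs: A@4 B@3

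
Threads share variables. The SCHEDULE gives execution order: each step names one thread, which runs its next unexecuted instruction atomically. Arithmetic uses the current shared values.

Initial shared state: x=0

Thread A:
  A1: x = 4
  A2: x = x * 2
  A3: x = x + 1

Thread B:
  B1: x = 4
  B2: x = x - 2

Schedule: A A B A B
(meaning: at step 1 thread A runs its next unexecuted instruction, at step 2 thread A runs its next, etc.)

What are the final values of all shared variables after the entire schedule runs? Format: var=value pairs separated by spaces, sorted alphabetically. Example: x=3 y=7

Step 1: thread A executes A1 (x = 4). Shared: x=4. PCs: A@1 B@0
Step 2: thread A executes A2 (x = x * 2). Shared: x=8. PCs: A@2 B@0
Step 3: thread B executes B1 (x = 4). Shared: x=4. PCs: A@2 B@1
Step 4: thread A executes A3 (x = x + 1). Shared: x=5. PCs: A@3 B@1
Step 5: thread B executes B2 (x = x - 2). Shared: x=3. PCs: A@3 B@2

Answer: x=3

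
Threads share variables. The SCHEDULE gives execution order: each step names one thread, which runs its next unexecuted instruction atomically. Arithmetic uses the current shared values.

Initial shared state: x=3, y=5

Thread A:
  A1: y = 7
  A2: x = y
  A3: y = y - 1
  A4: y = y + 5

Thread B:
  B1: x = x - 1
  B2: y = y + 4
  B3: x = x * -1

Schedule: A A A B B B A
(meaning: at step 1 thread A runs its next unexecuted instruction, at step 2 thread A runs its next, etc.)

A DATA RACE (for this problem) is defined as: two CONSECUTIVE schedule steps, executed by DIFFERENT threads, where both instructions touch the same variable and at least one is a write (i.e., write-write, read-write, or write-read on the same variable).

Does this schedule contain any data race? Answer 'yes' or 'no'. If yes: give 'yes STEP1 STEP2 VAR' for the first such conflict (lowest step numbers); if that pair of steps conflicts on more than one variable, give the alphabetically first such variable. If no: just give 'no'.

Steps 1,2: same thread (A). No race.
Steps 2,3: same thread (A). No race.
Steps 3,4: A(r=y,w=y) vs B(r=x,w=x). No conflict.
Steps 4,5: same thread (B). No race.
Steps 5,6: same thread (B). No race.
Steps 6,7: B(r=x,w=x) vs A(r=y,w=y). No conflict.

Answer: no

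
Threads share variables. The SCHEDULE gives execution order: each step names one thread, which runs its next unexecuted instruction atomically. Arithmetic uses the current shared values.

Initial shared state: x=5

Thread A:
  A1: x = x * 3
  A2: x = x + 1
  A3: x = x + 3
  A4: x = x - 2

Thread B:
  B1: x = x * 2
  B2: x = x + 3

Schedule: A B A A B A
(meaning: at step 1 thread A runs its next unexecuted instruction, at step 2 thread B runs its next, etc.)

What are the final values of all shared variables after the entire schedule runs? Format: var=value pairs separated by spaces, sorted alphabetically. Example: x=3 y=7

Answer: x=35

Derivation:
Step 1: thread A executes A1 (x = x * 3). Shared: x=15. PCs: A@1 B@0
Step 2: thread B executes B1 (x = x * 2). Shared: x=30. PCs: A@1 B@1
Step 3: thread A executes A2 (x = x + 1). Shared: x=31. PCs: A@2 B@1
Step 4: thread A executes A3 (x = x + 3). Shared: x=34. PCs: A@3 B@1
Step 5: thread B executes B2 (x = x + 3). Shared: x=37. PCs: A@3 B@2
Step 6: thread A executes A4 (x = x - 2). Shared: x=35. PCs: A@4 B@2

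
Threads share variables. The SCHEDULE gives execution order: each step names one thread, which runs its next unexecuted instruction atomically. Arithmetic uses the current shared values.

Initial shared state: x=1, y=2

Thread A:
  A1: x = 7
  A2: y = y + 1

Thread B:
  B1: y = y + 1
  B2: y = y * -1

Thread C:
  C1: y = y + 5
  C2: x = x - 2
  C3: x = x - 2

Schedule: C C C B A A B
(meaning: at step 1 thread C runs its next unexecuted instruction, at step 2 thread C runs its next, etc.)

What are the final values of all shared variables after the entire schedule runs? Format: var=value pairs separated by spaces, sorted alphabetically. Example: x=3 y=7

Answer: x=7 y=-9

Derivation:
Step 1: thread C executes C1 (y = y + 5). Shared: x=1 y=7. PCs: A@0 B@0 C@1
Step 2: thread C executes C2 (x = x - 2). Shared: x=-1 y=7. PCs: A@0 B@0 C@2
Step 3: thread C executes C3 (x = x - 2). Shared: x=-3 y=7. PCs: A@0 B@0 C@3
Step 4: thread B executes B1 (y = y + 1). Shared: x=-3 y=8. PCs: A@0 B@1 C@3
Step 5: thread A executes A1 (x = 7). Shared: x=7 y=8. PCs: A@1 B@1 C@3
Step 6: thread A executes A2 (y = y + 1). Shared: x=7 y=9. PCs: A@2 B@1 C@3
Step 7: thread B executes B2 (y = y * -1). Shared: x=7 y=-9. PCs: A@2 B@2 C@3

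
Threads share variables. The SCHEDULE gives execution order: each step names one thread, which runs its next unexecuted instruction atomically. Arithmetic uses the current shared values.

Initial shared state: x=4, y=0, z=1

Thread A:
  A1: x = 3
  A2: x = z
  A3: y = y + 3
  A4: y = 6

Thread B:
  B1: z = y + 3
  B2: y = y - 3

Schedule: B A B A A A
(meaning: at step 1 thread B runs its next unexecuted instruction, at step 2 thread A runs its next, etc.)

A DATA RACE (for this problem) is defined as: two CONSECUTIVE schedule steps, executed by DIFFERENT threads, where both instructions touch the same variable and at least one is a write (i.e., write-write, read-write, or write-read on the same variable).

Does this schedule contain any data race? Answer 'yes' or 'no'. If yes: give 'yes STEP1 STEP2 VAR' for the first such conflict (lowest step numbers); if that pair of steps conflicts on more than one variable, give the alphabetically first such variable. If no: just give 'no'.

Answer: no

Derivation:
Steps 1,2: B(r=y,w=z) vs A(r=-,w=x). No conflict.
Steps 2,3: A(r=-,w=x) vs B(r=y,w=y). No conflict.
Steps 3,4: B(r=y,w=y) vs A(r=z,w=x). No conflict.
Steps 4,5: same thread (A). No race.
Steps 5,6: same thread (A). No race.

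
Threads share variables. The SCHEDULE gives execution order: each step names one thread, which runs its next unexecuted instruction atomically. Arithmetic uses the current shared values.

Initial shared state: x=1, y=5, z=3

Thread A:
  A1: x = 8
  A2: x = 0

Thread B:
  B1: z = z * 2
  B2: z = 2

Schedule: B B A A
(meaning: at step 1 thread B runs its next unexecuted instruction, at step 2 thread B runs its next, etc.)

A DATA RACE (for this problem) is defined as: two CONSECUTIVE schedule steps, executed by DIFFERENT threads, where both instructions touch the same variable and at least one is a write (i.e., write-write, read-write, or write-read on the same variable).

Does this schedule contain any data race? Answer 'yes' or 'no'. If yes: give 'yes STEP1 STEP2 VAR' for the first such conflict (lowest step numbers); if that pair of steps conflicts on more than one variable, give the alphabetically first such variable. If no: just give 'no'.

Answer: no

Derivation:
Steps 1,2: same thread (B). No race.
Steps 2,3: B(r=-,w=z) vs A(r=-,w=x). No conflict.
Steps 3,4: same thread (A). No race.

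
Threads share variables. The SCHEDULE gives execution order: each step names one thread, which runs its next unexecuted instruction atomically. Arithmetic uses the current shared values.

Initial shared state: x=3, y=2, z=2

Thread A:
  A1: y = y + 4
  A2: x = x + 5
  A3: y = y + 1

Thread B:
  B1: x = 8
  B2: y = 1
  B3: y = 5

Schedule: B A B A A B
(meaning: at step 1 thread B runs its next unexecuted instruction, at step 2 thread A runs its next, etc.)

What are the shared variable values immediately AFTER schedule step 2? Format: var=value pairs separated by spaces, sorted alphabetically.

Answer: x=8 y=6 z=2

Derivation:
Step 1: thread B executes B1 (x = 8). Shared: x=8 y=2 z=2. PCs: A@0 B@1
Step 2: thread A executes A1 (y = y + 4). Shared: x=8 y=6 z=2. PCs: A@1 B@1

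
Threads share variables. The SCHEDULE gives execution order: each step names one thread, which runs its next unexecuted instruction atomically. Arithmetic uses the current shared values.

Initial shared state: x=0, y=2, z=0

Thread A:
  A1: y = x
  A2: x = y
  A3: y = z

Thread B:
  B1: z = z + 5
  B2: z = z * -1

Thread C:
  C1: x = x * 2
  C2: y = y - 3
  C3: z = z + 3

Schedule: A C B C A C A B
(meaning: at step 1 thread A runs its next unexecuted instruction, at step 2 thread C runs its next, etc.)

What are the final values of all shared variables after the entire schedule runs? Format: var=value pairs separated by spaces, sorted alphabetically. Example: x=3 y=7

Answer: x=-3 y=8 z=-8

Derivation:
Step 1: thread A executes A1 (y = x). Shared: x=0 y=0 z=0. PCs: A@1 B@0 C@0
Step 2: thread C executes C1 (x = x * 2). Shared: x=0 y=0 z=0. PCs: A@1 B@0 C@1
Step 3: thread B executes B1 (z = z + 5). Shared: x=0 y=0 z=5. PCs: A@1 B@1 C@1
Step 4: thread C executes C2 (y = y - 3). Shared: x=0 y=-3 z=5. PCs: A@1 B@1 C@2
Step 5: thread A executes A2 (x = y). Shared: x=-3 y=-3 z=5. PCs: A@2 B@1 C@2
Step 6: thread C executes C3 (z = z + 3). Shared: x=-3 y=-3 z=8. PCs: A@2 B@1 C@3
Step 7: thread A executes A3 (y = z). Shared: x=-3 y=8 z=8. PCs: A@3 B@1 C@3
Step 8: thread B executes B2 (z = z * -1). Shared: x=-3 y=8 z=-8. PCs: A@3 B@2 C@3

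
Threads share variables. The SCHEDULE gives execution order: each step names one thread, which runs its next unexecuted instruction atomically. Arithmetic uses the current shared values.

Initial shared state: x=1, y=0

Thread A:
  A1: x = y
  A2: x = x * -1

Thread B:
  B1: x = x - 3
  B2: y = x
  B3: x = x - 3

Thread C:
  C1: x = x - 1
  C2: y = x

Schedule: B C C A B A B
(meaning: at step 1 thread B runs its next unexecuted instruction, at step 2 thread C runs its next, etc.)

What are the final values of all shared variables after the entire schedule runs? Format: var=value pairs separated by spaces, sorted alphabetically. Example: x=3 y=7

Answer: x=0 y=-3

Derivation:
Step 1: thread B executes B1 (x = x - 3). Shared: x=-2 y=0. PCs: A@0 B@1 C@0
Step 2: thread C executes C1 (x = x - 1). Shared: x=-3 y=0. PCs: A@0 B@1 C@1
Step 3: thread C executes C2 (y = x). Shared: x=-3 y=-3. PCs: A@0 B@1 C@2
Step 4: thread A executes A1 (x = y). Shared: x=-3 y=-3. PCs: A@1 B@1 C@2
Step 5: thread B executes B2 (y = x). Shared: x=-3 y=-3. PCs: A@1 B@2 C@2
Step 6: thread A executes A2 (x = x * -1). Shared: x=3 y=-3. PCs: A@2 B@2 C@2
Step 7: thread B executes B3 (x = x - 3). Shared: x=0 y=-3. PCs: A@2 B@3 C@2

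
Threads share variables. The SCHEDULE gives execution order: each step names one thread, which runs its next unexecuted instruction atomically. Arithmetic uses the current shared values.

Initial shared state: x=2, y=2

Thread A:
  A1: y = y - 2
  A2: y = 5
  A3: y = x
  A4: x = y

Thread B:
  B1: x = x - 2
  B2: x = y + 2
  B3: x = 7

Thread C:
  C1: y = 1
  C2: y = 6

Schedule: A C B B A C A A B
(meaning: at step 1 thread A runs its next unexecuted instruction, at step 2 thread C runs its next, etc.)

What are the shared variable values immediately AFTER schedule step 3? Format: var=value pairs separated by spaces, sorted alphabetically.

Answer: x=0 y=1

Derivation:
Step 1: thread A executes A1 (y = y - 2). Shared: x=2 y=0. PCs: A@1 B@0 C@0
Step 2: thread C executes C1 (y = 1). Shared: x=2 y=1. PCs: A@1 B@0 C@1
Step 3: thread B executes B1 (x = x - 2). Shared: x=0 y=1. PCs: A@1 B@1 C@1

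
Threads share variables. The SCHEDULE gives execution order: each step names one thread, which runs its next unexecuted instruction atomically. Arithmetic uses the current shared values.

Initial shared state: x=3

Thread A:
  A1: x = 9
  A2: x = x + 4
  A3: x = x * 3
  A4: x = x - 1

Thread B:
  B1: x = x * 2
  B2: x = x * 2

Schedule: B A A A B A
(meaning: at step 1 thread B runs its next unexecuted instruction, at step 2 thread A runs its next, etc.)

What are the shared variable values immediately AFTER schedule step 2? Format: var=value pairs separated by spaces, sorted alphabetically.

Answer: x=9

Derivation:
Step 1: thread B executes B1 (x = x * 2). Shared: x=6. PCs: A@0 B@1
Step 2: thread A executes A1 (x = 9). Shared: x=9. PCs: A@1 B@1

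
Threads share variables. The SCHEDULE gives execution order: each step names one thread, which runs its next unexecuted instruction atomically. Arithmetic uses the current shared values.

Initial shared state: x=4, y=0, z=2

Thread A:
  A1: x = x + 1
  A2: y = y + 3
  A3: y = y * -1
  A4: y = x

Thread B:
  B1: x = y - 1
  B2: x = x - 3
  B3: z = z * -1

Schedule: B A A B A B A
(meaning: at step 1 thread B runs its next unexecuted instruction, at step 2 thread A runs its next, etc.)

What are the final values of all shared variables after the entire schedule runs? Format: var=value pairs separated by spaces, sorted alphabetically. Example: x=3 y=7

Step 1: thread B executes B1 (x = y - 1). Shared: x=-1 y=0 z=2. PCs: A@0 B@1
Step 2: thread A executes A1 (x = x + 1). Shared: x=0 y=0 z=2. PCs: A@1 B@1
Step 3: thread A executes A2 (y = y + 3). Shared: x=0 y=3 z=2. PCs: A@2 B@1
Step 4: thread B executes B2 (x = x - 3). Shared: x=-3 y=3 z=2. PCs: A@2 B@2
Step 5: thread A executes A3 (y = y * -1). Shared: x=-3 y=-3 z=2. PCs: A@3 B@2
Step 6: thread B executes B3 (z = z * -1). Shared: x=-3 y=-3 z=-2. PCs: A@3 B@3
Step 7: thread A executes A4 (y = x). Shared: x=-3 y=-3 z=-2. PCs: A@4 B@3

Answer: x=-3 y=-3 z=-2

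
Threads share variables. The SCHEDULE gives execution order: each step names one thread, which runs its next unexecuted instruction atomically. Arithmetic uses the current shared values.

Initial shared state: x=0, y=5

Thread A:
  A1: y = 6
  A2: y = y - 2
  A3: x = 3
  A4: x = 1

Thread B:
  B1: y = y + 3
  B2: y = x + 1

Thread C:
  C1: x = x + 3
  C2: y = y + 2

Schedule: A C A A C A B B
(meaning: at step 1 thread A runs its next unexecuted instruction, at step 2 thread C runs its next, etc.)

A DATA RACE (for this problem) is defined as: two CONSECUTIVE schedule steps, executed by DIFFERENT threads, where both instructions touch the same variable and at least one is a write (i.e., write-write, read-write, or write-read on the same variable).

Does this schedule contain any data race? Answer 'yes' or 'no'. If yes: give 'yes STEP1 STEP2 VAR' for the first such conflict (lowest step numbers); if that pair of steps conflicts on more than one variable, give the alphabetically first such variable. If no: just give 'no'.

Answer: no

Derivation:
Steps 1,2: A(r=-,w=y) vs C(r=x,w=x). No conflict.
Steps 2,3: C(r=x,w=x) vs A(r=y,w=y). No conflict.
Steps 3,4: same thread (A). No race.
Steps 4,5: A(r=-,w=x) vs C(r=y,w=y). No conflict.
Steps 5,6: C(r=y,w=y) vs A(r=-,w=x). No conflict.
Steps 6,7: A(r=-,w=x) vs B(r=y,w=y). No conflict.
Steps 7,8: same thread (B). No race.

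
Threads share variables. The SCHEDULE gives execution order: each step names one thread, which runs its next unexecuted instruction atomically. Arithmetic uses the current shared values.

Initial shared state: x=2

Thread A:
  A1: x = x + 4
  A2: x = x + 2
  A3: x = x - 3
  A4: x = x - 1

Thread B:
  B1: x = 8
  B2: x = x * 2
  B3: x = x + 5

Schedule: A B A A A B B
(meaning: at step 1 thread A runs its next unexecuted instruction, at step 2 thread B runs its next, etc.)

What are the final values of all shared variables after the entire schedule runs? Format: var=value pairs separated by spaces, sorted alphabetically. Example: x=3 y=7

Answer: x=17

Derivation:
Step 1: thread A executes A1 (x = x + 4). Shared: x=6. PCs: A@1 B@0
Step 2: thread B executes B1 (x = 8). Shared: x=8. PCs: A@1 B@1
Step 3: thread A executes A2 (x = x + 2). Shared: x=10. PCs: A@2 B@1
Step 4: thread A executes A3 (x = x - 3). Shared: x=7. PCs: A@3 B@1
Step 5: thread A executes A4 (x = x - 1). Shared: x=6. PCs: A@4 B@1
Step 6: thread B executes B2 (x = x * 2). Shared: x=12. PCs: A@4 B@2
Step 7: thread B executes B3 (x = x + 5). Shared: x=17. PCs: A@4 B@3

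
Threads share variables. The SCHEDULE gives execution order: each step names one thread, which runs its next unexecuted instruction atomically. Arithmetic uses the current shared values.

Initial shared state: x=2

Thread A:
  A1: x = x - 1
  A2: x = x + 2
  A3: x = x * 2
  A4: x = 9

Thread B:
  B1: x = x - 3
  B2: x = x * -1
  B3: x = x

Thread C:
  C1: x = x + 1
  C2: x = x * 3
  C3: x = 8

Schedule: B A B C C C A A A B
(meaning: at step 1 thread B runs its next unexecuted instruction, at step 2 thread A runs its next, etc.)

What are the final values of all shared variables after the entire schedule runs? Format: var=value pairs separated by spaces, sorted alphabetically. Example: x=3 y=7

Answer: x=9

Derivation:
Step 1: thread B executes B1 (x = x - 3). Shared: x=-1. PCs: A@0 B@1 C@0
Step 2: thread A executes A1 (x = x - 1). Shared: x=-2. PCs: A@1 B@1 C@0
Step 3: thread B executes B2 (x = x * -1). Shared: x=2. PCs: A@1 B@2 C@0
Step 4: thread C executes C1 (x = x + 1). Shared: x=3. PCs: A@1 B@2 C@1
Step 5: thread C executes C2 (x = x * 3). Shared: x=9. PCs: A@1 B@2 C@2
Step 6: thread C executes C3 (x = 8). Shared: x=8. PCs: A@1 B@2 C@3
Step 7: thread A executes A2 (x = x + 2). Shared: x=10. PCs: A@2 B@2 C@3
Step 8: thread A executes A3 (x = x * 2). Shared: x=20. PCs: A@3 B@2 C@3
Step 9: thread A executes A4 (x = 9). Shared: x=9. PCs: A@4 B@2 C@3
Step 10: thread B executes B3 (x = x). Shared: x=9. PCs: A@4 B@3 C@3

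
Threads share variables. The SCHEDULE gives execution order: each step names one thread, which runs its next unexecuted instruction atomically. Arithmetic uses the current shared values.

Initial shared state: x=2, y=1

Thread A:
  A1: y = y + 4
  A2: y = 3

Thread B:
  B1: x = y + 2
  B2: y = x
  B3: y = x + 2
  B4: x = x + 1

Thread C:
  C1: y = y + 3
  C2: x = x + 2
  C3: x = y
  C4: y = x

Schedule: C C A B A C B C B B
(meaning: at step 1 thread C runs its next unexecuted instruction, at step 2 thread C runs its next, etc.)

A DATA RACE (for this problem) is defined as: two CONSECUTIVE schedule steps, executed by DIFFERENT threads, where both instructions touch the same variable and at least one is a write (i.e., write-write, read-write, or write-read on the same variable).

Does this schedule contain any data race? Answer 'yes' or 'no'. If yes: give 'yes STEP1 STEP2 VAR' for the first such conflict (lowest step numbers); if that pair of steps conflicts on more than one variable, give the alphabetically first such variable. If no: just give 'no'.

Answer: yes 3 4 y

Derivation:
Steps 1,2: same thread (C). No race.
Steps 2,3: C(r=x,w=x) vs A(r=y,w=y). No conflict.
Steps 3,4: A(y = y + 4) vs B(x = y + 2). RACE on y (W-R).
Steps 4,5: B(x = y + 2) vs A(y = 3). RACE on y (R-W).
Steps 5,6: A(y = 3) vs C(x = y). RACE on y (W-R).
Steps 6,7: C(x = y) vs B(y = x). RACE on x (W-R), y (R-W). Multiple vars; alphabetically first is x.
Steps 7,8: B(y = x) vs C(y = x). RACE on y (W-W).
Steps 8,9: C(y = x) vs B(y = x + 2). RACE on y (W-W).
Steps 9,10: same thread (B). No race.
First conflict at steps 3,4.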